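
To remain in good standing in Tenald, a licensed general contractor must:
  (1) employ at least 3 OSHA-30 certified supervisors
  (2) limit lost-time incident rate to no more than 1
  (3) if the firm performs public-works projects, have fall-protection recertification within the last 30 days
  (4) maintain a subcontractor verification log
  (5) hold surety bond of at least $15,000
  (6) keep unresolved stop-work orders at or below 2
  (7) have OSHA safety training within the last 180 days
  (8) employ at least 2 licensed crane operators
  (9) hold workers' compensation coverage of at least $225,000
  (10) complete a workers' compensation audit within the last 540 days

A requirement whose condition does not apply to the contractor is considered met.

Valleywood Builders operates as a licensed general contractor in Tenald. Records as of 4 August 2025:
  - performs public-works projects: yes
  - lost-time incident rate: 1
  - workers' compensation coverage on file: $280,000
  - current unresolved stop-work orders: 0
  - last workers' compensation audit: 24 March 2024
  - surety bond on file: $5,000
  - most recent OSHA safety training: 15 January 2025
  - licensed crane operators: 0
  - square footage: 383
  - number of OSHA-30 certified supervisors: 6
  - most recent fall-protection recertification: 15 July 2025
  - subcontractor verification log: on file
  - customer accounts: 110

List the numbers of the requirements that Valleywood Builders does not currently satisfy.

1. OSHA-30 certified supervisors 6 ≥ 3 → met
2. lost-time incident rate 1 ≤ 1 → met
3. condition 'performs public-works projects' holds; fall-protection recertification 20 days ago vs limit 30 → met
4. subcontractor verification log present → met
5. surety bond $5,000 < $15,000 → not met
6. unresolved stop-work orders 0 ≤ 2 → met
7. OSHA safety training 201 days ago vs limit 180 → not met
8. licensed crane operators 0 < 2 → not met
9. workers' compensation coverage $280,000 ≥ $225,000 → met
10. workers' compensation audit 498 days ago vs limit 540 → met
Not met: 5, 7, 8

5, 7, 8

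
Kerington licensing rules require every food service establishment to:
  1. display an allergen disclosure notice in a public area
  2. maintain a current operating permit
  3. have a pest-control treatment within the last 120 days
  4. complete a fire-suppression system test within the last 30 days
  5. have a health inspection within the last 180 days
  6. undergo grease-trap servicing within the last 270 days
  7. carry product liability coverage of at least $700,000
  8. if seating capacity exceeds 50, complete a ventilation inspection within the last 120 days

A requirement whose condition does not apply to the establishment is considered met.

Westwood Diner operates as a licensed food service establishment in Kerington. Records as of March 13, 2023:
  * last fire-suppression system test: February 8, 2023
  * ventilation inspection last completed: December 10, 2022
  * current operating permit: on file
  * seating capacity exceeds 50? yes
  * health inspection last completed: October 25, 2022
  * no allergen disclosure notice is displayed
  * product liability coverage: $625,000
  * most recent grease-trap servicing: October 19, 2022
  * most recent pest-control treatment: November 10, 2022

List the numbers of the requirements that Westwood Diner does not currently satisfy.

1, 3, 4, 7

1. allergen disclosure notice absent → not met
2. current operating permit present → met
3. pest-control treatment 123 days ago vs limit 120 → not met
4. fire-suppression system test 33 days ago vs limit 30 → not met
5. health inspection 139 days ago vs limit 180 → met
6. grease-trap servicing 145 days ago vs limit 270 → met
7. product liability coverage $625,000 < $700,000 → not met
8. condition 'seating capacity exceeds 50' holds; ventilation inspection 93 days ago vs limit 120 → met
Not met: 1, 3, 4, 7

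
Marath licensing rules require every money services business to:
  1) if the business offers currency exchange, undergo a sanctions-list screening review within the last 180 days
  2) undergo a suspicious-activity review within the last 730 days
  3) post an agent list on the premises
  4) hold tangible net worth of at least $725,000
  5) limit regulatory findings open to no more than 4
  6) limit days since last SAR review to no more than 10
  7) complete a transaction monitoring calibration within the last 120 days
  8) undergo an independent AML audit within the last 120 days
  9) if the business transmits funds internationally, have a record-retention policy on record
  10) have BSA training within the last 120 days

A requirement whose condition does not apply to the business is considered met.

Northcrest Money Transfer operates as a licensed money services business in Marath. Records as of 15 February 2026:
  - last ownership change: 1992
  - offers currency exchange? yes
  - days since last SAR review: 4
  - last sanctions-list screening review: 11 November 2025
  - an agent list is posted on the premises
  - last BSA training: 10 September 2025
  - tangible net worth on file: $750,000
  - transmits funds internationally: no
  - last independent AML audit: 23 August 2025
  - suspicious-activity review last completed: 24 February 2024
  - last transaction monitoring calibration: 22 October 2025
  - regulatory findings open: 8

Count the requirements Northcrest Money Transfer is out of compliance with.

3

1. condition 'offers currency exchange' holds; sanctions-list screening review 96 days ago vs limit 180 → met
2. suspicious-activity review 722 days ago vs limit 730 → met
3. agent list present → met
4. tangible net worth $750,000 ≥ $725,000 → met
5. regulatory findings open 8 > 4 → not met
6. days since last SAR review 4 ≤ 10 → met
7. transaction monitoring calibration 116 days ago vs limit 120 → met
8. independent AML audit 176 days ago vs limit 120 → not met
9. condition 'transmits funds internationally' does not hold → requirement n/a → met
10. BSA training 158 days ago vs limit 120 → not met
Not met: 3 of 10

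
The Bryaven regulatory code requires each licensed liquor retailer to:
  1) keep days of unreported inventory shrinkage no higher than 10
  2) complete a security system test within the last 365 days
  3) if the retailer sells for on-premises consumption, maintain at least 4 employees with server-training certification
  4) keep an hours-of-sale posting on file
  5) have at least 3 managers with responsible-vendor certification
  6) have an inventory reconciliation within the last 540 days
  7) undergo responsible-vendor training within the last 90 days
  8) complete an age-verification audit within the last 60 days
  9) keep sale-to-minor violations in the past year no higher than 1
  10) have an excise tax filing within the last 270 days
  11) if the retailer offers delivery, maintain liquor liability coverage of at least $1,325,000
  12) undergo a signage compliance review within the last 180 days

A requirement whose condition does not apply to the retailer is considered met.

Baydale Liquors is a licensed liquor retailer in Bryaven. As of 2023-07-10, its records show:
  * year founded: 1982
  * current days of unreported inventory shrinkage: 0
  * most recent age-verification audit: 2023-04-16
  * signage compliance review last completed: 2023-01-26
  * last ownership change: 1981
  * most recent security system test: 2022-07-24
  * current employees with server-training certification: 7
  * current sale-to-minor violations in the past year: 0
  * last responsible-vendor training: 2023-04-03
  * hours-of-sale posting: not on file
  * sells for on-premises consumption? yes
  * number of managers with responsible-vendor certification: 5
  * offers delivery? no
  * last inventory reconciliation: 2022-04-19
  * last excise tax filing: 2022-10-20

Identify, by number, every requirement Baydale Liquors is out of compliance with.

1. days of unreported inventory shrinkage 0 ≤ 10 → met
2. security system test 351 days ago vs limit 365 → met
3. condition 'sells for on-premises consumption' holds; employees with server-training certification 7 ≥ 4 → met
4. hours-of-sale posting absent → not met
5. managers with responsible-vendor certification 5 ≥ 3 → met
6. inventory reconciliation 447 days ago vs limit 540 → met
7. responsible-vendor training 98 days ago vs limit 90 → not met
8. age-verification audit 85 days ago vs limit 60 → not met
9. sale-to-minor violations in the past year 0 ≤ 1 → met
10. excise tax filing 263 days ago vs limit 270 → met
11. condition 'offers delivery' does not hold → requirement n/a → met
12. signage compliance review 165 days ago vs limit 180 → met
Not met: 4, 7, 8

4, 7, 8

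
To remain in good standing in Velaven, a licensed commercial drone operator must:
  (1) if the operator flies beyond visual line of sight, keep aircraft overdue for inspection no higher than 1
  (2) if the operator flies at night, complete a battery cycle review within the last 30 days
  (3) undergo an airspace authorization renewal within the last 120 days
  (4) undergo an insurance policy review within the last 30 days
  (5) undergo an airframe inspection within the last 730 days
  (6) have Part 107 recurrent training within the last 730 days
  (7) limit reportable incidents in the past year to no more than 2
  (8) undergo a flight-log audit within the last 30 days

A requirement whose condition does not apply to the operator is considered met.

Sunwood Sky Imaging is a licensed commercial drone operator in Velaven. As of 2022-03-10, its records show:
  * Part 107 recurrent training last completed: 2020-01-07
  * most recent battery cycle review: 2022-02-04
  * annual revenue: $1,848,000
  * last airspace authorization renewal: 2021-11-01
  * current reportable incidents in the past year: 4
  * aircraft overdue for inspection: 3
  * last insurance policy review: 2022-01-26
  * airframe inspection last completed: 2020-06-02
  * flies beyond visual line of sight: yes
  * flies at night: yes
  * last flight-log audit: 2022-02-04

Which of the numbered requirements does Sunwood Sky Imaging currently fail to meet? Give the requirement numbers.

1. condition 'flies beyond visual line of sight' holds; aircraft overdue for inspection 3 > 1 → not met
2. condition 'flies at night' holds; battery cycle review 34 days ago vs limit 30 → not met
3. airspace authorization renewal 129 days ago vs limit 120 → not met
4. insurance policy review 43 days ago vs limit 30 → not met
5. airframe inspection 646 days ago vs limit 730 → met
6. Part 107 recurrent training 793 days ago vs limit 730 → not met
7. reportable incidents in the past year 4 > 2 → not met
8. flight-log audit 34 days ago vs limit 30 → not met
Not met: 1, 2, 3, 4, 6, 7, 8

1, 2, 3, 4, 6, 7, 8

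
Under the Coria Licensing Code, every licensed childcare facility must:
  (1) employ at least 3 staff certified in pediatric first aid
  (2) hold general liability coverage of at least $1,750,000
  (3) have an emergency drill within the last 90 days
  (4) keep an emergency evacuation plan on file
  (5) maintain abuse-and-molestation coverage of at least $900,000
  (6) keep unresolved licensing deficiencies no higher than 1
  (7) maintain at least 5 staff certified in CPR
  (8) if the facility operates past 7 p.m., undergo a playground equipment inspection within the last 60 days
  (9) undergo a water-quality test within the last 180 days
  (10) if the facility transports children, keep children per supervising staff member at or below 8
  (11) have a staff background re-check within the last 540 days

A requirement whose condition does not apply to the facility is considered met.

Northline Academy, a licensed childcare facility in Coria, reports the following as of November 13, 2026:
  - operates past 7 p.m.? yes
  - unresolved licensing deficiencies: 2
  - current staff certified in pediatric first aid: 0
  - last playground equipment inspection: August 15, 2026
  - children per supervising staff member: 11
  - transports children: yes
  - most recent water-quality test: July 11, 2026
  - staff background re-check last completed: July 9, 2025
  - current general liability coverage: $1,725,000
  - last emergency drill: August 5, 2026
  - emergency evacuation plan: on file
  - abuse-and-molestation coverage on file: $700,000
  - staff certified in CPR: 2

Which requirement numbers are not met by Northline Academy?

1. staff certified in pediatric first aid 0 < 3 → not met
2. general liability coverage $1,725,000 < $1,750,000 → not met
3. emergency drill 100 days ago vs limit 90 → not met
4. emergency evacuation plan present → met
5. abuse-and-molestation coverage $700,000 < $900,000 → not met
6. unresolved licensing deficiencies 2 > 1 → not met
7. staff certified in CPR 2 < 5 → not met
8. condition 'operates past 7 p.m.' holds; playground equipment inspection 90 days ago vs limit 60 → not met
9. water-quality test 125 days ago vs limit 180 → met
10. condition 'transports children' holds; children per supervising staff member 11 > 8 → not met
11. staff background re-check 492 days ago vs limit 540 → met
Not met: 1, 2, 3, 5, 6, 7, 8, 10

1, 2, 3, 5, 6, 7, 8, 10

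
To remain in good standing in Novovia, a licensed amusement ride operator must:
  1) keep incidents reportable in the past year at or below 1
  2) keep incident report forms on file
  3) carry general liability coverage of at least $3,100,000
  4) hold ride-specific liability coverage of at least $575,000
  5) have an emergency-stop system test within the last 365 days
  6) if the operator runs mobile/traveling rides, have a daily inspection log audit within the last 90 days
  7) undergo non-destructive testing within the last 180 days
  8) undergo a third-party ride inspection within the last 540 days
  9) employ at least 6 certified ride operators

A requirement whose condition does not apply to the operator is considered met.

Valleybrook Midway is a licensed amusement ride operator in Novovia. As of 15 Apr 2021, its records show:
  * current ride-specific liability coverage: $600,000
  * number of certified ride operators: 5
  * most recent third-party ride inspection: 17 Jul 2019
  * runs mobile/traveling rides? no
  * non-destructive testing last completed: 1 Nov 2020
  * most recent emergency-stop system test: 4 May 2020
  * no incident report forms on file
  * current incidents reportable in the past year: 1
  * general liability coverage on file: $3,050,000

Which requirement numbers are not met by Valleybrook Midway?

1. incidents reportable in the past year 1 ≤ 1 → met
2. incident report forms absent → not met
3. general liability coverage $3,050,000 < $3,100,000 → not met
4. ride-specific liability coverage $600,000 ≥ $575,000 → met
5. emergency-stop system test 346 days ago vs limit 365 → met
6. condition 'runs mobile/traveling rides' does not hold → requirement n/a → met
7. non-destructive testing 165 days ago vs limit 180 → met
8. third-party ride inspection 638 days ago vs limit 540 → not met
9. certified ride operators 5 < 6 → not met
Not met: 2, 3, 8, 9

2, 3, 8, 9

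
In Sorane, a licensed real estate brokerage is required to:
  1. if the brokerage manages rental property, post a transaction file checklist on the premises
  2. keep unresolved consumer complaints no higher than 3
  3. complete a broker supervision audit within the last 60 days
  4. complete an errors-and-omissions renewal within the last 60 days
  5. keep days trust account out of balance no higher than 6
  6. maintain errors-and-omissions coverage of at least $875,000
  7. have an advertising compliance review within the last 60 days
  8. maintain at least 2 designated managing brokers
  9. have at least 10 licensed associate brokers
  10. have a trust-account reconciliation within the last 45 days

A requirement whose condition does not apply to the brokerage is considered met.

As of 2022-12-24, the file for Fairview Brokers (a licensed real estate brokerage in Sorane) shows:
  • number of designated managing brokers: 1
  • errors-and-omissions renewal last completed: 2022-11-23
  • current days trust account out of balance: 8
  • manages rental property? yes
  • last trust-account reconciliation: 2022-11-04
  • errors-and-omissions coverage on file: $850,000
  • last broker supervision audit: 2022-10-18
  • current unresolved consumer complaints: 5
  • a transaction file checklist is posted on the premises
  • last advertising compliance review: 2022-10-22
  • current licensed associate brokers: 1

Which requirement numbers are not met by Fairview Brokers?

1. condition 'manages rental property' holds; transaction file checklist present → met
2. unresolved consumer complaints 5 > 3 → not met
3. broker supervision audit 67 days ago vs limit 60 → not met
4. errors-and-omissions renewal 31 days ago vs limit 60 → met
5. days trust account out of balance 8 > 6 → not met
6. errors-and-omissions coverage $850,000 < $875,000 → not met
7. advertising compliance review 63 days ago vs limit 60 → not met
8. designated managing brokers 1 < 2 → not met
9. licensed associate brokers 1 < 10 → not met
10. trust-account reconciliation 50 days ago vs limit 45 → not met
Not met: 2, 3, 5, 6, 7, 8, 9, 10

2, 3, 5, 6, 7, 8, 9, 10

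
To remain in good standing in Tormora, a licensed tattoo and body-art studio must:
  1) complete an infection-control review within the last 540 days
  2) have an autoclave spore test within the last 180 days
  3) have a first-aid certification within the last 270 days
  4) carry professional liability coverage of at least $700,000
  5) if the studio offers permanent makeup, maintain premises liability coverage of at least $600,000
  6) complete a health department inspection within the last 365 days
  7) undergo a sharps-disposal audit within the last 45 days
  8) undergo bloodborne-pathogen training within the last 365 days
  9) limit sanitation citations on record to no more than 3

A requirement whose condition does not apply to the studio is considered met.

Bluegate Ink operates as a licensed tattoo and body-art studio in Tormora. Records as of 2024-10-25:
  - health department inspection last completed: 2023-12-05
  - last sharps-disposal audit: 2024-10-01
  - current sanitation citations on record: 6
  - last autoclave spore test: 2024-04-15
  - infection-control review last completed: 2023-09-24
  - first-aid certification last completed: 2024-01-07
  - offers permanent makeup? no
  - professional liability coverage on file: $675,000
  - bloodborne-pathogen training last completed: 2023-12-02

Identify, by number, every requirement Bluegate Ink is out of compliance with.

2, 3, 4, 9

1. infection-control review 397 days ago vs limit 540 → met
2. autoclave spore test 193 days ago vs limit 180 → not met
3. first-aid certification 292 days ago vs limit 270 → not met
4. professional liability coverage $675,000 < $700,000 → not met
5. condition 'offers permanent makeup' does not hold → requirement n/a → met
6. health department inspection 325 days ago vs limit 365 → met
7. sharps-disposal audit 24 days ago vs limit 45 → met
8. bloodborne-pathogen training 328 days ago vs limit 365 → met
9. sanitation citations on record 6 > 3 → not met
Not met: 2, 3, 4, 9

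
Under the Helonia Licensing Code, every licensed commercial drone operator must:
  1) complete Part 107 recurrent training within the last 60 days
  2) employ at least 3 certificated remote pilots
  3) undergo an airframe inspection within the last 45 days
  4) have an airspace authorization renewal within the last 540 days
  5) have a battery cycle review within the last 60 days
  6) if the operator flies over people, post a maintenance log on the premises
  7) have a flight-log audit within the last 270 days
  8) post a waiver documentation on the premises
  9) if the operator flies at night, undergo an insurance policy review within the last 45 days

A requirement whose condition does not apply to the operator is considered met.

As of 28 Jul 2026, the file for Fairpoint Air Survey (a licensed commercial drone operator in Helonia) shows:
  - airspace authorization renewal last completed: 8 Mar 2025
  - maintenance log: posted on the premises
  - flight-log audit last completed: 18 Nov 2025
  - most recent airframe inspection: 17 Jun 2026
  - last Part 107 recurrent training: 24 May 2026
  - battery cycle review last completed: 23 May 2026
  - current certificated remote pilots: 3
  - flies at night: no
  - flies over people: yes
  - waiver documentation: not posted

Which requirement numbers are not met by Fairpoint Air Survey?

1, 5, 8

1. Part 107 recurrent training 65 days ago vs limit 60 → not met
2. certificated remote pilots 3 ≥ 3 → met
3. airframe inspection 41 days ago vs limit 45 → met
4. airspace authorization renewal 507 days ago vs limit 540 → met
5. battery cycle review 66 days ago vs limit 60 → not met
6. condition 'flies over people' holds; maintenance log present → met
7. flight-log audit 252 days ago vs limit 270 → met
8. waiver documentation absent → not met
9. condition 'flies at night' does not hold → requirement n/a → met
Not met: 1, 5, 8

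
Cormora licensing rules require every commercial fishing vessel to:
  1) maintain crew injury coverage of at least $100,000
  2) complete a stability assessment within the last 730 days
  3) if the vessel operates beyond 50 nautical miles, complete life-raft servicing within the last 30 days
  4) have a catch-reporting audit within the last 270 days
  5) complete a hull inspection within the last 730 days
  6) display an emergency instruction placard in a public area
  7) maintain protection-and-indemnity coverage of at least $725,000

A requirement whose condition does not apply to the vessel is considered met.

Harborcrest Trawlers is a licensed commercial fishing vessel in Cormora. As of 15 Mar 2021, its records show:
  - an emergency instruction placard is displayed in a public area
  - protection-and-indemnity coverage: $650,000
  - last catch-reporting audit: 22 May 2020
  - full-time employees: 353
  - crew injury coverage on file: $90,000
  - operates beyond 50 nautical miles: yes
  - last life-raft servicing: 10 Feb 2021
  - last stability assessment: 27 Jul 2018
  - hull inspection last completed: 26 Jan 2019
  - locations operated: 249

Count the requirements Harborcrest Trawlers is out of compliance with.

6

1. crew injury coverage $90,000 < $100,000 → not met
2. stability assessment 962 days ago vs limit 730 → not met
3. condition 'operates beyond 50 nautical miles' holds; life-raft servicing 33 days ago vs limit 30 → not met
4. catch-reporting audit 297 days ago vs limit 270 → not met
5. hull inspection 779 days ago vs limit 730 → not met
6. emergency instruction placard present → met
7. protection-and-indemnity coverage $650,000 < $725,000 → not met
Not met: 6 of 7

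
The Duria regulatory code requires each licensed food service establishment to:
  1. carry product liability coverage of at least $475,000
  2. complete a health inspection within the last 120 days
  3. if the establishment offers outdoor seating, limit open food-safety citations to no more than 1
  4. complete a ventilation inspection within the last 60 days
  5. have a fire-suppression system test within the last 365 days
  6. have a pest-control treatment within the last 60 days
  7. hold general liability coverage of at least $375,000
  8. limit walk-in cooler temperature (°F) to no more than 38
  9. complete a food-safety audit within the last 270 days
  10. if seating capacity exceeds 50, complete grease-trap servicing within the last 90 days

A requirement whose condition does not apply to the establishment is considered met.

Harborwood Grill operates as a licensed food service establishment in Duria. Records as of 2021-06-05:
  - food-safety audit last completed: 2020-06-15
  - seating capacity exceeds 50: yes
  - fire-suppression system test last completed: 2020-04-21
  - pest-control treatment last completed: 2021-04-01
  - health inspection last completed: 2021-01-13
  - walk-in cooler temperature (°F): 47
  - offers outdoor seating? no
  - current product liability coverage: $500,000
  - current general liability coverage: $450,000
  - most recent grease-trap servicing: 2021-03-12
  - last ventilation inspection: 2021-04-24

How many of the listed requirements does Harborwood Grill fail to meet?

5

1. product liability coverage $500,000 ≥ $475,000 → met
2. health inspection 143 days ago vs limit 120 → not met
3. condition 'offers outdoor seating' does not hold → requirement n/a → met
4. ventilation inspection 42 days ago vs limit 60 → met
5. fire-suppression system test 410 days ago vs limit 365 → not met
6. pest-control treatment 65 days ago vs limit 60 → not met
7. general liability coverage $450,000 ≥ $375,000 → met
8. walk-in cooler temperature (°F) 47 > 38 → not met
9. food-safety audit 355 days ago vs limit 270 → not met
10. condition 'seating capacity exceeds 50' holds; grease-trap servicing 85 days ago vs limit 90 → met
Not met: 5 of 10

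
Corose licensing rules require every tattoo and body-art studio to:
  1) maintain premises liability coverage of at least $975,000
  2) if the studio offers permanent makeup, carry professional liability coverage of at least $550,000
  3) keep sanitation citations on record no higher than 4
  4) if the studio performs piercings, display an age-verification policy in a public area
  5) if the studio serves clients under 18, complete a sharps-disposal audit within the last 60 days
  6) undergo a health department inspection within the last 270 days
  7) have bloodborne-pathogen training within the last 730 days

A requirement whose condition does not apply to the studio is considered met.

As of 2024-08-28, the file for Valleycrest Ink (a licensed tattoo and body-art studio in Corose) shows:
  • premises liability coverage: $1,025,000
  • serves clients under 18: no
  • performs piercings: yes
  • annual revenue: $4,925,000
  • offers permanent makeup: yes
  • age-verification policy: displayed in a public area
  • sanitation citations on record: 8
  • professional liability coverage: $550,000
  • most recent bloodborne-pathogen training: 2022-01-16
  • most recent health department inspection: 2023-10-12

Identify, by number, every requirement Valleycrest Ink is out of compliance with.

1. premises liability coverage $1,025,000 ≥ $975,000 → met
2. condition 'offers permanent makeup' holds; professional liability coverage $550,000 ≥ $550,000 → met
3. sanitation citations on record 8 > 4 → not met
4. condition 'performs piercings' holds; age-verification policy present → met
5. condition 'serves clients under 18' does not hold → requirement n/a → met
6. health department inspection 321 days ago vs limit 270 → not met
7. bloodborne-pathogen training 955 days ago vs limit 730 → not met
Not met: 3, 6, 7

3, 6, 7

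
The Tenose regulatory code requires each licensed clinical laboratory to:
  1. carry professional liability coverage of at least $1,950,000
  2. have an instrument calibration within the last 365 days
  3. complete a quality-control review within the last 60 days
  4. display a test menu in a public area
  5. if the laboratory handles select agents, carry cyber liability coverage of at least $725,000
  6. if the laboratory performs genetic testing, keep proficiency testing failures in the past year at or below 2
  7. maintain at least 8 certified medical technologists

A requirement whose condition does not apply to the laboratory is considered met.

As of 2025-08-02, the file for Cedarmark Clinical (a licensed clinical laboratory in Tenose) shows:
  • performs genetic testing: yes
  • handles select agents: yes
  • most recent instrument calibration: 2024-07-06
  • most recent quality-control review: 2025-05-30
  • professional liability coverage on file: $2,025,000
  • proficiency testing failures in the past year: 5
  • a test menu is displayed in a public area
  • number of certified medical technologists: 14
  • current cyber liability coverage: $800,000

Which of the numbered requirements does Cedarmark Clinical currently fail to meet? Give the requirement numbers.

1. professional liability coverage $2,025,000 ≥ $1,950,000 → met
2. instrument calibration 392 days ago vs limit 365 → not met
3. quality-control review 64 days ago vs limit 60 → not met
4. test menu present → met
5. condition 'handles select agents' holds; cyber liability coverage $800,000 ≥ $725,000 → met
6. condition 'performs genetic testing' holds; proficiency testing failures in the past year 5 > 2 → not met
7. certified medical technologists 14 ≥ 8 → met
Not met: 2, 3, 6

2, 3, 6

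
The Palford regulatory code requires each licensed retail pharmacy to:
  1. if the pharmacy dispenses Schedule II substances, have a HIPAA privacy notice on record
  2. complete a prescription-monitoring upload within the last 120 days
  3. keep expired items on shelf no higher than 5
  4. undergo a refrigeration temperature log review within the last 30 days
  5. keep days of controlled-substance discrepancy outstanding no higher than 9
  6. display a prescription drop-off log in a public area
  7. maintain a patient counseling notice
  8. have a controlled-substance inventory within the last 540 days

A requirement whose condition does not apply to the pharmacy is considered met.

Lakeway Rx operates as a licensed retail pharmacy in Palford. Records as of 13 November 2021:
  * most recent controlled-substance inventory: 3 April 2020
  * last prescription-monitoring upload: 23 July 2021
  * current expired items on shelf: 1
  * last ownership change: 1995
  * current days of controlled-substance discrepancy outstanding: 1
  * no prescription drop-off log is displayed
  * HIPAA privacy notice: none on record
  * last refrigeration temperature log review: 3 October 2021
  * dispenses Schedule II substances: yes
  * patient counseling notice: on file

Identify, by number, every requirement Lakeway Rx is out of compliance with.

1. condition 'dispenses Schedule II substances' holds; HIPAA privacy notice absent → not met
2. prescription-monitoring upload 113 days ago vs limit 120 → met
3. expired items on shelf 1 ≤ 5 → met
4. refrigeration temperature log review 41 days ago vs limit 30 → not met
5. days of controlled-substance discrepancy outstanding 1 ≤ 9 → met
6. prescription drop-off log absent → not met
7. patient counseling notice present → met
8. controlled-substance inventory 589 days ago vs limit 540 → not met
Not met: 1, 4, 6, 8

1, 4, 6, 8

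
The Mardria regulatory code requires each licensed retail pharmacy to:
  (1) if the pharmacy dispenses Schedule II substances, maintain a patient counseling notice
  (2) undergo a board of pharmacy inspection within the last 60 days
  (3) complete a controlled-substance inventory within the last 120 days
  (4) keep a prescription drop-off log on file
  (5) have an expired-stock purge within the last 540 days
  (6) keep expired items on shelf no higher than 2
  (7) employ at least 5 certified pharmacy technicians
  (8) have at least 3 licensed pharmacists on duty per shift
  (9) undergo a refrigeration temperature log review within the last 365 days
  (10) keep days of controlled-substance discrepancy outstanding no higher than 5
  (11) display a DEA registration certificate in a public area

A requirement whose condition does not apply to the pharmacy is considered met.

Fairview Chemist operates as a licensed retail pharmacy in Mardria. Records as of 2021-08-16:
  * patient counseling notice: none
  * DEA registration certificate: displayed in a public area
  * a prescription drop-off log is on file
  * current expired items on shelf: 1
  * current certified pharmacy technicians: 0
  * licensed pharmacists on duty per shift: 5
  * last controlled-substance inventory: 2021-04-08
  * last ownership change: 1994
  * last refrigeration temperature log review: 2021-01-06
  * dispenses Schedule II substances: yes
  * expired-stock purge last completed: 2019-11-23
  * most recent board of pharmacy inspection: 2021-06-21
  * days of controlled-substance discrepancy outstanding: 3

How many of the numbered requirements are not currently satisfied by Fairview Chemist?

1. condition 'dispenses Schedule II substances' holds; patient counseling notice absent → not met
2. board of pharmacy inspection 56 days ago vs limit 60 → met
3. controlled-substance inventory 130 days ago vs limit 120 → not met
4. prescription drop-off log present → met
5. expired-stock purge 632 days ago vs limit 540 → not met
6. expired items on shelf 1 ≤ 2 → met
7. certified pharmacy technicians 0 < 5 → not met
8. licensed pharmacists on duty per shift 5 ≥ 3 → met
9. refrigeration temperature log review 222 days ago vs limit 365 → met
10. days of controlled-substance discrepancy outstanding 3 ≤ 5 → met
11. DEA registration certificate present → met
Not met: 4 of 11

4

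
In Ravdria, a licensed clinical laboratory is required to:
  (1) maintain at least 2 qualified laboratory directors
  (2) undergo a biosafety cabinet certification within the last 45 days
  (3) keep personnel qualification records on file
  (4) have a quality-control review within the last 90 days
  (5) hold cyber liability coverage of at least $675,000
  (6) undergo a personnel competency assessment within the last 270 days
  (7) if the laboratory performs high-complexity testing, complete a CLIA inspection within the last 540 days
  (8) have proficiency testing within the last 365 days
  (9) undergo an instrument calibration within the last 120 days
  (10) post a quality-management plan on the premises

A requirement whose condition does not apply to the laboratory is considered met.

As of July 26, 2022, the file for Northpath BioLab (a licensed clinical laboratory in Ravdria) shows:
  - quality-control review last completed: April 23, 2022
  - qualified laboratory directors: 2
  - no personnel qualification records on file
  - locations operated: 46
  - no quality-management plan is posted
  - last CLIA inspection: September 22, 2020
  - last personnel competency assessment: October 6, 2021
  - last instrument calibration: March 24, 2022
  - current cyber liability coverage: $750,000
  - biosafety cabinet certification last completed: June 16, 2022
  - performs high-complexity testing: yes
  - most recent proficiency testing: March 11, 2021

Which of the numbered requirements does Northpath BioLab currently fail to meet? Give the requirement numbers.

3, 4, 6, 7, 8, 9, 10

1. qualified laboratory directors 2 ≥ 2 → met
2. biosafety cabinet certification 40 days ago vs limit 45 → met
3. personnel qualification records absent → not met
4. quality-control review 94 days ago vs limit 90 → not met
5. cyber liability coverage $750,000 ≥ $675,000 → met
6. personnel competency assessment 293 days ago vs limit 270 → not met
7. condition 'performs high-complexity testing' holds; CLIA inspection 672 days ago vs limit 540 → not met
8. proficiency testing 502 days ago vs limit 365 → not met
9. instrument calibration 124 days ago vs limit 120 → not met
10. quality-management plan absent → not met
Not met: 3, 4, 6, 7, 8, 9, 10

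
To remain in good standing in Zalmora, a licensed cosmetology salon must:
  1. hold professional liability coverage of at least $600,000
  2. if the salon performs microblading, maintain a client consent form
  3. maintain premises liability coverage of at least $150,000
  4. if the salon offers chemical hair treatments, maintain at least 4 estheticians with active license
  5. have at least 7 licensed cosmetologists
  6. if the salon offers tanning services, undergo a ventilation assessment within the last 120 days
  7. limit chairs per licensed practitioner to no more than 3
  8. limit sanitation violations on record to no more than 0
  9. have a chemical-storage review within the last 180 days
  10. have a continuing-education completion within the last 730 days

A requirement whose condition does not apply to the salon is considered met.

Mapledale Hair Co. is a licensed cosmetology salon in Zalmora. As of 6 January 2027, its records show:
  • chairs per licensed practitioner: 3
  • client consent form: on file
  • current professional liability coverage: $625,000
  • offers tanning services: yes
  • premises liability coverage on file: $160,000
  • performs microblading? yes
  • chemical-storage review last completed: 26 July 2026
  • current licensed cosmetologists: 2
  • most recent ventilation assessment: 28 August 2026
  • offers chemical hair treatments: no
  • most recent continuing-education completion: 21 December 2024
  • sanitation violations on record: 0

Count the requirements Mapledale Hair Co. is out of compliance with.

3

1. professional liability coverage $625,000 ≥ $600,000 → met
2. condition 'performs microblading' holds; client consent form present → met
3. premises liability coverage $160,000 ≥ $150,000 → met
4. condition 'offers chemical hair treatments' does not hold → requirement n/a → met
5. licensed cosmetologists 2 < 7 → not met
6. condition 'offers tanning services' holds; ventilation assessment 131 days ago vs limit 120 → not met
7. chairs per licensed practitioner 3 ≤ 3 → met
8. sanitation violations on record 0 ≤ 0 → met
9. chemical-storage review 164 days ago vs limit 180 → met
10. continuing-education completion 746 days ago vs limit 730 → not met
Not met: 3 of 10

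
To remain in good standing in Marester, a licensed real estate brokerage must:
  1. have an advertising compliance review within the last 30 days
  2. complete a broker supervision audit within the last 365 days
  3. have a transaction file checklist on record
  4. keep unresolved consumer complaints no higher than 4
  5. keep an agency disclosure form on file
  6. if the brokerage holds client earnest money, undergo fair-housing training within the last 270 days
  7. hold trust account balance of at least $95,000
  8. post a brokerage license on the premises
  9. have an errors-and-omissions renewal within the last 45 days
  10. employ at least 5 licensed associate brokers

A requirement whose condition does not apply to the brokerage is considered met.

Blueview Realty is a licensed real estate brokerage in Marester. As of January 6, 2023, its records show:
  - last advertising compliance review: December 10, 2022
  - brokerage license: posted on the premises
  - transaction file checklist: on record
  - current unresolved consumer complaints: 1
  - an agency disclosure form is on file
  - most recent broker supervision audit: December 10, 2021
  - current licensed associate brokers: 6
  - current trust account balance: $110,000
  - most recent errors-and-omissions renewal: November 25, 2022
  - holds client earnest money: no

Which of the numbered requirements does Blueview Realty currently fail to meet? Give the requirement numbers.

2

1. advertising compliance review 27 days ago vs limit 30 → met
2. broker supervision audit 392 days ago vs limit 365 → not met
3. transaction file checklist present → met
4. unresolved consumer complaints 1 ≤ 4 → met
5. agency disclosure form present → met
6. condition 'holds client earnest money' does not hold → requirement n/a → met
7. trust account balance $110,000 ≥ $95,000 → met
8. brokerage license present → met
9. errors-and-omissions renewal 42 days ago vs limit 45 → met
10. licensed associate brokers 6 ≥ 5 → met
Not met: 2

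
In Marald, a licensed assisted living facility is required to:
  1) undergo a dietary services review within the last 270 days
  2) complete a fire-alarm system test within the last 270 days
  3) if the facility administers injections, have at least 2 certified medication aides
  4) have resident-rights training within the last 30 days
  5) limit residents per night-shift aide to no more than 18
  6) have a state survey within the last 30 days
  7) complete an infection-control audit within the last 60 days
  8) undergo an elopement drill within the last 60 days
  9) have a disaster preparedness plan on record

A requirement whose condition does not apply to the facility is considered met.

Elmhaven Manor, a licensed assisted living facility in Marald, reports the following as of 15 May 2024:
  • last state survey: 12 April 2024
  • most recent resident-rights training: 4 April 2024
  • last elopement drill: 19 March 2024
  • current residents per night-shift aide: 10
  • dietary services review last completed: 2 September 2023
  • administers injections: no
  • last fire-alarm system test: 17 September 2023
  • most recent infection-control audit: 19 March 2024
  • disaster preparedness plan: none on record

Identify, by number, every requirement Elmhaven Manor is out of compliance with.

1. dietary services review 256 days ago vs limit 270 → met
2. fire-alarm system test 241 days ago vs limit 270 → met
3. condition 'administers injections' does not hold → requirement n/a → met
4. resident-rights training 41 days ago vs limit 30 → not met
5. residents per night-shift aide 10 ≤ 18 → met
6. state survey 33 days ago vs limit 30 → not met
7. infection-control audit 57 days ago vs limit 60 → met
8. elopement drill 57 days ago vs limit 60 → met
9. disaster preparedness plan absent → not met
Not met: 4, 6, 9

4, 6, 9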